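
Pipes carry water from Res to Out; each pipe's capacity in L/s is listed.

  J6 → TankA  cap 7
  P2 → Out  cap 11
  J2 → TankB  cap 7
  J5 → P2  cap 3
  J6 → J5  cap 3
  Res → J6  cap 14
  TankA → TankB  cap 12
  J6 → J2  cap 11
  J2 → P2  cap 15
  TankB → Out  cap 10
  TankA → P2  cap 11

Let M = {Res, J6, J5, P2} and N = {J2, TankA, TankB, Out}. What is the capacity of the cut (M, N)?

Edges leaving {Res, J6, J5, P2}: J6→J2 (11), J6→TankA (7), P2→Out (11).
Cut capacity = 11 + 7 + 11 = 29.

29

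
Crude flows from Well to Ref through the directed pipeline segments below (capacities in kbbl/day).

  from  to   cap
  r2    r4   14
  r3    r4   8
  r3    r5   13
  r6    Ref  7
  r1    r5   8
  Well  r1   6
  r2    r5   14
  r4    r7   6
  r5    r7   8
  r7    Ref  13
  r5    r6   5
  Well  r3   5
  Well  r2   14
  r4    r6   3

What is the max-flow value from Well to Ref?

Augment Well→r1→r5→r6→Ref: bottleneck 5, flow now 5.
Augment Well→r1→r5→r7→Ref: bottleneck 1, flow now 6.
Augment Well→r2→r4→r6→Ref: bottleneck 2, flow now 8.
Augment Well→r2→r4→r7→Ref: bottleneck 6, flow now 14.
Augment Well→r2→r5→r7→Ref: bottleneck 6, flow now 20.
No augmenting path remains; maximum flow = 20.
In the residual graph, reachable from Well: {Well, r1, r2, r3, r4, r5, r6, r7}.
Min-cut edges: r6→Ref (7), r7→Ref (13); capacity 7 + 13 = 20.
This cut is saturated, so no flow can exceed 20.

20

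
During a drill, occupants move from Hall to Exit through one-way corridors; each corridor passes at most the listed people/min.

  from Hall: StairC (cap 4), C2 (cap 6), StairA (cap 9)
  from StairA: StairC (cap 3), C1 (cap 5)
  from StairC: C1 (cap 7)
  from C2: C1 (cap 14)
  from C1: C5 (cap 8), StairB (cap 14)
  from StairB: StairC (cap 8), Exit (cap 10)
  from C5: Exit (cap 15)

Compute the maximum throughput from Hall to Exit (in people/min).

Augment Hall→StairA→C1→StairB→Exit: bottleneck 5, flow now 5.
Augment Hall→StairC→C1→StairB→Exit: bottleneck 4, flow now 9.
Augment Hall→C2→C1→StairB→Exit: bottleneck 1, flow now 10.
Augment Hall→C2→C1→C5→Exit: bottleneck 5, flow now 15.
Augment Hall→StairA→StairC→C1→C5→Exit: bottleneck 3, flow now 18.
No augmenting path remains; maximum flow = 18.
In the residual graph, reachable from Hall: {Hall, StairA}.
Min-cut edges: Hall→StairC (4), Hall→C2 (6), StairA→StairC (3), StairA→C1 (5); capacity 4 + 6 + 3 + 5 = 18.
This cut is saturated, so no flow can exceed 18.

18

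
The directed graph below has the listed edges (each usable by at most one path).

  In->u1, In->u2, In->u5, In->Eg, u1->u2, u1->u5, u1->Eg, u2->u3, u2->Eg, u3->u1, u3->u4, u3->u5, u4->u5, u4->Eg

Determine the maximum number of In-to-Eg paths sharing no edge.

3

Assign every edge capacity 1; by Menger, the answer equals the max flow.
Path In→Eg (+1); total 1.
Path In→u1→Eg (+1); total 2.
Path In→u2→Eg (+1); total 3.
No residual In→Eg path; max flow = 3.
Certifying cut of size 3: {In→Eg, In→u1, In→u2}.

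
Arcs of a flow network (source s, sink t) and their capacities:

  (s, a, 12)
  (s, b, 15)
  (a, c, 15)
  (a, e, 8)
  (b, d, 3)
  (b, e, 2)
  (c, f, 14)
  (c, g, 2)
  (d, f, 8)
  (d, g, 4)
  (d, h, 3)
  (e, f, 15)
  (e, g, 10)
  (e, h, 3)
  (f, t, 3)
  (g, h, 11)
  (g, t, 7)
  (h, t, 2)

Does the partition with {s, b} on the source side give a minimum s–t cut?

No — its capacity is 17, but the minimum cut has capacity 12.

Given cut capacity: 12 + 3 + 2 = 17.
Augment s→a→c→f→t: bottleneck 3, flow now 3.
Augment s→a→c→g→t: bottleneck 2, flow now 5.
Augment s→a→e→g→t: bottleneck 5, flow now 10.
Augment s→a→e→h→t: bottleneck 2, flow now 12.
No augmenting path remains; maximum flow = 12.
In the residual graph, reachable from s: {s, a, b, c, d, e, f, g, h}.
Min-cut edges: f→t (3), g→t (7), h→t (2); capacity 3 + 7 + 2 = 12.
Cut capacity 17 exceeds the max flow 12, so it is not minimum.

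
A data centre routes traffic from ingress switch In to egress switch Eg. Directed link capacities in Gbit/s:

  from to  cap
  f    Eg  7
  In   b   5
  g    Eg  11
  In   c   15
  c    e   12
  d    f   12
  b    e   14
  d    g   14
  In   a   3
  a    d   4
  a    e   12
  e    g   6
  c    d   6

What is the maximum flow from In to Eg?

15

Augment In→a→d→f→Eg: bottleneck 3, flow now 3.
Augment In→b→e→g→Eg: bottleneck 5, flow now 8.
Augment In→c→d→f→Eg: bottleneck 4, flow now 12.
Augment In→c→d→g→Eg: bottleneck 2, flow now 14.
Augment In→c→e→g→Eg: bottleneck 1, flow now 15.
No augmenting path remains; maximum flow = 15.
In the residual graph, reachable from In: {In, b, c, e}.
Min-cut edges: In→a (3), c→d (6), e→g (6); capacity 3 + 6 + 6 = 15.
This cut is saturated, so no flow can exceed 15.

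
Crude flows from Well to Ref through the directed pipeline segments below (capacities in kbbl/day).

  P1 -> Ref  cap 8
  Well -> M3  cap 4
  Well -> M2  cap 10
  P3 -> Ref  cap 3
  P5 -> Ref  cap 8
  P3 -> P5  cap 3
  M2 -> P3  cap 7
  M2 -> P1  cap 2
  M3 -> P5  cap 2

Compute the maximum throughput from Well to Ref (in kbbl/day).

10

Augment Well→M2→P1→Ref: bottleneck 2, flow now 2.
Augment Well→M2→P3→Ref: bottleneck 3, flow now 5.
Augment Well→M3→P5→Ref: bottleneck 2, flow now 7.
Augment Well→M2→P3→P5→Ref: bottleneck 3, flow now 10.
No augmenting path remains; maximum flow = 10.
In the residual graph, reachable from Well: {Well, M2, M3, P3}.
Min-cut edges: M2→P1 (2), M3→P5 (2), P3→P5 (3), P3→Ref (3); capacity 2 + 2 + 3 + 3 = 10.
This cut is saturated, so no flow can exceed 10.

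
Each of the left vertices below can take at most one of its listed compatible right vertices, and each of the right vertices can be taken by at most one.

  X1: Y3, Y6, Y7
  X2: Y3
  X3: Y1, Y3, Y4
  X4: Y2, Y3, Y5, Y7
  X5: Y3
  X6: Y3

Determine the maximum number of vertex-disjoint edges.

Unit-capacity flow: source→left, listed edges, right→sink; max matching = max flow.
Augmenting path X1→Y3 (+1); matched 1.
Augmenting path X3→Y1 (+1); matched 2.
Augmenting path X4→Y2 (+1); matched 3.
Augmenting path X2→Y3→X1→Y6 (+1); matched 4.
No augmenting path remains; maximum matching = 4.
König certificate: {X1, X3, X4, Y3} is a vertex cover of size 4 (every listed pair touches it), so no matching can be larger.

4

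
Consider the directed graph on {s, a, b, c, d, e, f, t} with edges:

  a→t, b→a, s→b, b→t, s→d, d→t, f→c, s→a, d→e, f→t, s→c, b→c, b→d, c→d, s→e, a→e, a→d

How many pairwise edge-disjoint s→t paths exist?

Assign every edge capacity 1; by Menger, the answer equals the max flow.
Path s→a→t (+1); total 1.
Path s→b→t (+1); total 2.
Path s→d→t (+1); total 3.
No residual s→t path; max flow = 3.
Certifying cut of size 3: {d→t, s→a, s→b}.

3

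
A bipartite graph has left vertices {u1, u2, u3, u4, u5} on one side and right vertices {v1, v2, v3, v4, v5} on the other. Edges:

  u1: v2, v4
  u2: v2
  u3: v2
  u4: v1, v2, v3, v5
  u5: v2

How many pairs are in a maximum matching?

Unit-capacity flow: source→left, listed edges, right→sink; max matching = max flow.
Augmenting path u1→v2 (+1); matched 1.
Augmenting path u4→v1 (+1); matched 2.
Augmenting path u2→v2→u1→v4 (+1); matched 3.
No augmenting path remains; maximum matching = 3.
König certificate: {u1, u4, v2} is a vertex cover of size 3 (every listed pair touches it), so no matching can be larger.

3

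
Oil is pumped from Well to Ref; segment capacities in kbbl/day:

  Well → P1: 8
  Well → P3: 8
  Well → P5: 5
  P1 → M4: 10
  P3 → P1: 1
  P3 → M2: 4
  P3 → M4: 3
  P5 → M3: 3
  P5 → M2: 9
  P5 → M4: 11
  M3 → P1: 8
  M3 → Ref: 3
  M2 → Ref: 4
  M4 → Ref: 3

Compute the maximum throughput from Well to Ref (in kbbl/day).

Augment Well→P1→M4→Ref: bottleneck 3, flow now 3.
Augment Well→P3→M2→Ref: bottleneck 4, flow now 7.
Augment Well→P5→M3→Ref: bottleneck 3, flow now 10.
No augmenting path remains; maximum flow = 10.
In the residual graph, reachable from Well: {Well, P1, P3, P5, M2, M4}.
Min-cut edges: P5→M3 (3), M2→Ref (4), M4→Ref (3); capacity 3 + 4 + 3 = 10.
This cut is saturated, so no flow can exceed 10.

10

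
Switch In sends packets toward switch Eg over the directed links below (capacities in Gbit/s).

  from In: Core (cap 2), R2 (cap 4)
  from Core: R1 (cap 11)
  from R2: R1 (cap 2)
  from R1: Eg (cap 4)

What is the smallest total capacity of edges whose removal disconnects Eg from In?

4

Augment In→Core→R1→Eg: bottleneck 2, flow now 2.
Augment In→R2→R1→Eg: bottleneck 2, flow now 4.
No augmenting path remains; maximum flow = 4.
By max-flow min-cut, the minimum cut capacity equals the max flow.
In the residual graph, reachable from In: {In, R2}.
Min-cut edges: In→Core (2), R2→R1 (2); capacity 2 + 2 = 4.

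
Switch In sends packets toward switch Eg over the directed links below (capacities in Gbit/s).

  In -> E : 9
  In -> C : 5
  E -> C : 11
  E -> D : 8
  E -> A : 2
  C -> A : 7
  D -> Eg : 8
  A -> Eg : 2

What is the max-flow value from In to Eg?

10

Augment In→E→D→Eg: bottleneck 8, flow now 8.
Augment In→E→A→Eg: bottleneck 1, flow now 9.
Augment In→C→A→Eg: bottleneck 1, flow now 10.
No augmenting path remains; maximum flow = 10.
In the residual graph, reachable from In: {In, E, C, A}.
Min-cut edges: E→D (8), A→Eg (2); capacity 8 + 2 = 10.
This cut is saturated, so no flow can exceed 10.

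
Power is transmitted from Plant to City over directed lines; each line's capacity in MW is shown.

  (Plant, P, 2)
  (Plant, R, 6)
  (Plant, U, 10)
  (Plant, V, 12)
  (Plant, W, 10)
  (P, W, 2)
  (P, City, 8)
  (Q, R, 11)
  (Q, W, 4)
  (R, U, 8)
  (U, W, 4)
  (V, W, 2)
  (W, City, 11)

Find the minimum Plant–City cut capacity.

13

Augment Plant→P→City: bottleneck 2, flow now 2.
Augment Plant→W→City: bottleneck 10, flow now 12.
Augment Plant→U→W→City: bottleneck 1, flow now 13.
No augmenting path remains; maximum flow = 13.
By max-flow min-cut, the minimum cut capacity equals the max flow.
In the residual graph, reachable from Plant: {Plant, R, U, V, W}.
Min-cut edges: Plant→P (2), W→City (11); capacity 2 + 11 = 13.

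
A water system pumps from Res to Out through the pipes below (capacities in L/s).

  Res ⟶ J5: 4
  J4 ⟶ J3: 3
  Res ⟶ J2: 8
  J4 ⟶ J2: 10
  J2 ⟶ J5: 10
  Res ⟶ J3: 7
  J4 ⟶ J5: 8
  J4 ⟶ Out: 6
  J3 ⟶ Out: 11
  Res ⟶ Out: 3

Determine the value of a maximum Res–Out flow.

Augment Res→Out: bottleneck 3, flow now 3.
Augment Res→J3→Out: bottleneck 7, flow now 10.
No augmenting path remains; maximum flow = 10.
In the residual graph, reachable from Res: {Res, J2, J5}.
Min-cut edges: Res→J3 (7), Res→Out (3); capacity 7 + 3 = 10.
This cut is saturated, so no flow can exceed 10.

10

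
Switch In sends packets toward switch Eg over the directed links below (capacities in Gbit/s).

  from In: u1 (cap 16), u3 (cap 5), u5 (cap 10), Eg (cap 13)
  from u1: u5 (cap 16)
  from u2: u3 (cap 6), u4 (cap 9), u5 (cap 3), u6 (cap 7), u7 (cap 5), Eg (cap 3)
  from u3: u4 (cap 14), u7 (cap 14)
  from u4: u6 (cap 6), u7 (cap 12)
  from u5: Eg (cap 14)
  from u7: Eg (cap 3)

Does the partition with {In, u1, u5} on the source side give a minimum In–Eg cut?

No — its capacity is 32, but the minimum cut has capacity 30.

Given cut capacity: 5 + 13 + 14 = 32.
Augment In→Eg: bottleneck 13, flow now 13.
Augment In→u5→Eg: bottleneck 10, flow now 23.
Augment In→u1→u5→Eg: bottleneck 4, flow now 27.
Augment In→u3→u7→Eg: bottleneck 3, flow now 30.
No augmenting path remains; maximum flow = 30.
In the residual graph, reachable from In: {In, u1, u3, u4, u5, u6, u7}.
Min-cut edges: In→Eg (13), u5→Eg (14), u7→Eg (3); capacity 13 + 14 + 3 = 30.
Cut capacity 32 exceeds the max flow 30, so it is not minimum.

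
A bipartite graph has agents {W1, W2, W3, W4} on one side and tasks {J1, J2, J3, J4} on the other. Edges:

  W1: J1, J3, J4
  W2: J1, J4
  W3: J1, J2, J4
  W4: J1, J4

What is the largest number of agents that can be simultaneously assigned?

Unit-capacity flow: source→left, listed edges, right→sink; max matching = max flow.
Augmenting path W1→J1 (+1); matched 1.
Augmenting path W2→J4 (+1); matched 2.
Augmenting path W3→J2 (+1); matched 3.
Augmenting path W4→J1→W1→J3 (+1); matched 4.
No augmenting path remains; maximum matching = 4.
König certificate: {W1, W2, W3, W4} is a vertex cover of size 4 (every listed pair touches it), so no matching can be larger.

4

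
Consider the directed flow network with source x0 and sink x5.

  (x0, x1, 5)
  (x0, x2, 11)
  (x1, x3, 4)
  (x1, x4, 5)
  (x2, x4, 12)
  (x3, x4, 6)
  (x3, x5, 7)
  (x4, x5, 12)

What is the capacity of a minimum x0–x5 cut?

Augment x0→x1→x3→x5: bottleneck 4, flow now 4.
Augment x0→x1→x4→x5: bottleneck 1, flow now 5.
Augment x0→x2→x4→x5: bottleneck 11, flow now 16.
No augmenting path remains; maximum flow = 16.
By max-flow min-cut, the minimum cut capacity equals the max flow.
In the residual graph, reachable from x0: {x0}.
Min-cut edges: x0→x1 (5), x0→x2 (11); capacity 5 + 11 = 16.

16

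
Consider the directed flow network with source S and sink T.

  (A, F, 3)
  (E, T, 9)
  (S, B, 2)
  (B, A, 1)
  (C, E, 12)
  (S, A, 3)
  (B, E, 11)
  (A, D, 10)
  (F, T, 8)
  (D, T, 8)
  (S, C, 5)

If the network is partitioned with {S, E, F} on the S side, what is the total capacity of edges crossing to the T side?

Edges leaving {S, E, F}: S→A (3), S→B (2), S→C (5), E→T (9), F→T (8).
Cut capacity = 3 + 2 + 5 + 9 + 8 = 27.

27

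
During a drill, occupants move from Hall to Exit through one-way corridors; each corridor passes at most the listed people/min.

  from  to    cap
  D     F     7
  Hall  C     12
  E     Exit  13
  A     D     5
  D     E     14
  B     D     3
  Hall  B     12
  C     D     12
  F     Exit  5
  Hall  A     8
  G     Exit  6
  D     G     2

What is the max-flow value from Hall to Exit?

Augment Hall→A→D→E→Exit: bottleneck 5, flow now 5.
Augment Hall→B→D→E→Exit: bottleneck 3, flow now 8.
Augment Hall→C→D→E→Exit: bottleneck 5, flow now 13.
Augment Hall→C→D→F→Exit: bottleneck 5, flow now 18.
Augment Hall→C→D→G→Exit: bottleneck 2, flow now 20.
No augmenting path remains; maximum flow = 20.
In the residual graph, reachable from Hall: {Hall, A, B}.
Min-cut edges: Hall→C (12), A→D (5), B→D (3); capacity 12 + 5 + 3 = 20.
This cut is saturated, so no flow can exceed 20.

20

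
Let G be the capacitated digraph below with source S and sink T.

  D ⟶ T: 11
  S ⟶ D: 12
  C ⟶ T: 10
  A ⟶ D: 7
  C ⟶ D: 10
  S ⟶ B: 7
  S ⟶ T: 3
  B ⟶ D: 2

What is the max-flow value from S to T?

Augment S→T: bottleneck 3, flow now 3.
Augment S→D→T: bottleneck 11, flow now 14.
No augmenting path remains; maximum flow = 14.
In the residual graph, reachable from S: {S, B, D}.
Min-cut edges: S→T (3), D→T (11); capacity 3 + 11 = 14.
This cut is saturated, so no flow can exceed 14.

14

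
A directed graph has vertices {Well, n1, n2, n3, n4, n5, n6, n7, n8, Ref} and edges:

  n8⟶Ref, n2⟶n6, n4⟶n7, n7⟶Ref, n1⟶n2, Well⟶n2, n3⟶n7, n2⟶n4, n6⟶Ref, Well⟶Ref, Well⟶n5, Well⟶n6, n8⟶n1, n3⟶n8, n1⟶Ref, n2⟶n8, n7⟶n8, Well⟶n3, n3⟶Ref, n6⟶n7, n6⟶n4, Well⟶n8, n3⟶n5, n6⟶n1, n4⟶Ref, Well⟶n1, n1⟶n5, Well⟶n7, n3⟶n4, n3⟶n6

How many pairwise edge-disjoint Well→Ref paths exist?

7

Assign every edge capacity 1; by Menger, the answer equals the max flow.
Path Well→Ref (+1); total 1.
Path Well→n1→Ref (+1); total 2.
Path Well→n3→Ref (+1); total 3.
Path Well→n6→Ref (+1); total 4.
Path Well→n7→Ref (+1); total 5.
Path Well→n8→Ref (+1); total 6.
Path Well→n2→n4→Ref (+1); total 7.
No residual Well→Ref path; max flow = 7.
Certifying cut of size 7: {Well→Ref, Well→n1, Well→n2, Well→n3, Well→n6, Well→n7, Well→n8}.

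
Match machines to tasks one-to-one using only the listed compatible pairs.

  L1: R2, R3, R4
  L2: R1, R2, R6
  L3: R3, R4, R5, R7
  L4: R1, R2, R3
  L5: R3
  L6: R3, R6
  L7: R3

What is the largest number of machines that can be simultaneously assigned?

Unit-capacity flow: source→left, listed edges, right→sink; max matching = max flow.
Augmenting path L1→R2 (+1); matched 1.
Augmenting path L2→R1 (+1); matched 2.
Augmenting path L3→R3 (+1); matched 3.
Augmenting path L6→R6 (+1); matched 4.
Augmenting path L4→R2→L1→R4 (+1); matched 5.
Augmenting path L5→R3→L3→R5 (+1); matched 6.
No augmenting path remains; maximum matching = 6.
König certificate: {L1, L2, L3, L4, L6, R3} is a vertex cover of size 6 (every listed pair touches it), so no matching can be larger.

6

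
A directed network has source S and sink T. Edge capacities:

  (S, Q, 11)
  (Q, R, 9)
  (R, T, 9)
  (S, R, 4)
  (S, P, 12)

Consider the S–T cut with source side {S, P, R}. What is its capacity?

20

Edges leaving {S, P, R}: S→Q (11), R→T (9).
Cut capacity = 11 + 9 = 20.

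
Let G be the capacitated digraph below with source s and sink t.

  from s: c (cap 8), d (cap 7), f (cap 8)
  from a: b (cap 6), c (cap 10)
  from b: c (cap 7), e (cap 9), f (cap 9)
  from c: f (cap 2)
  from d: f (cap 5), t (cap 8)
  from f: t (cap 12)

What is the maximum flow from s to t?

Augment s→d→t: bottleneck 7, flow now 7.
Augment s→f→t: bottleneck 8, flow now 15.
Augment s→c→f→t: bottleneck 2, flow now 17.
No augmenting path remains; maximum flow = 17.
In the residual graph, reachable from s: {s, c}.
Min-cut edges: s→d (7), s→f (8), c→f (2); capacity 7 + 8 + 2 = 17.
This cut is saturated, so no flow can exceed 17.

17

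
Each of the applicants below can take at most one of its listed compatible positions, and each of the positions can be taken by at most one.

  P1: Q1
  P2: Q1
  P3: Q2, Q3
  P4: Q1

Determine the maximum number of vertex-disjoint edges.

2

Unit-capacity flow: source→left, listed edges, right→sink; max matching = max flow.
Augmenting path P1→Q1 (+1); matched 1.
Augmenting path P3→Q2 (+1); matched 2.
No augmenting path remains; maximum matching = 2.
König certificate: {P3, Q1} is a vertex cover of size 2 (every listed pair touches it), so no matching can be larger.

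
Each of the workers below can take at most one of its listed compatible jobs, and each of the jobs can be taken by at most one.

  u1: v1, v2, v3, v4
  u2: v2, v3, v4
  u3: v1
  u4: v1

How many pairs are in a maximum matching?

3

Unit-capacity flow: source→left, listed edges, right→sink; max matching = max flow.
Augmenting path u1→v1 (+1); matched 1.
Augmenting path u2→v2 (+1); matched 2.
Augmenting path u3→v1→u1→v3 (+1); matched 3.
No augmenting path remains; maximum matching = 3.
König certificate: {u1, u2, v1} is a vertex cover of size 3 (every listed pair touches it), so no matching can be larger.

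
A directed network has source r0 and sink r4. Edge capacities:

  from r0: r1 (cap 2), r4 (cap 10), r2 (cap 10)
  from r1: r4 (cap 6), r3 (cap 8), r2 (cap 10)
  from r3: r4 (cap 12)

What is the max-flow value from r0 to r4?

Augment r0→r4: bottleneck 10, flow now 10.
Augment r0→r1→r4: bottleneck 2, flow now 12.
No augmenting path remains; maximum flow = 12.
In the residual graph, reachable from r0: {r0, r2}.
Min-cut edges: r0→r1 (2), r0→r4 (10); capacity 2 + 10 = 12.
This cut is saturated, so no flow can exceed 12.

12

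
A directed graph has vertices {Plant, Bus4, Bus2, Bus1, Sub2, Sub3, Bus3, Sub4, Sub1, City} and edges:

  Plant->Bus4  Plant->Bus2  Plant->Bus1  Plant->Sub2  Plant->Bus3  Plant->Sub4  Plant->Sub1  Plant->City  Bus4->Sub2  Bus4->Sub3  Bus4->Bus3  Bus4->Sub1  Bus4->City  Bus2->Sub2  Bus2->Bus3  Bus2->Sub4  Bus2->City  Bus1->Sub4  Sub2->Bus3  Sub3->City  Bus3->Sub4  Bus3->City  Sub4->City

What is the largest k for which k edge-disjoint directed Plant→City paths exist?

Assign every edge capacity 1; by Menger, the answer equals the max flow.
Path Plant→City (+1); total 1.
Path Plant→Bus4→City (+1); total 2.
Path Plant→Bus2→City (+1); total 3.
Path Plant→Bus3→City (+1); total 4.
Path Plant→Sub4→City (+1); total 5.
No residual Plant→City path; max flow = 5.
Certifying cut of size 5: {Bus3→City, Plant→Bus2, Plant→Bus4, Plant→City, Sub4→City}.

5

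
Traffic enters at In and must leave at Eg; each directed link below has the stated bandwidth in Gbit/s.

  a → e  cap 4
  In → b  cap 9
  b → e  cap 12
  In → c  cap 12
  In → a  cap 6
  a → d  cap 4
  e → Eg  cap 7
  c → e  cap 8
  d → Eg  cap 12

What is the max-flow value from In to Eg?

Augment In→a→d→Eg: bottleneck 4, flow now 4.
Augment In→a→e→Eg: bottleneck 2, flow now 6.
Augment In→b→e→Eg: bottleneck 5, flow now 11.
No augmenting path remains; maximum flow = 11.
In the residual graph, reachable from In: {In, a, b, c, e}.
Min-cut edges: a→d (4), e→Eg (7); capacity 4 + 7 = 11.
This cut is saturated, so no flow can exceed 11.

11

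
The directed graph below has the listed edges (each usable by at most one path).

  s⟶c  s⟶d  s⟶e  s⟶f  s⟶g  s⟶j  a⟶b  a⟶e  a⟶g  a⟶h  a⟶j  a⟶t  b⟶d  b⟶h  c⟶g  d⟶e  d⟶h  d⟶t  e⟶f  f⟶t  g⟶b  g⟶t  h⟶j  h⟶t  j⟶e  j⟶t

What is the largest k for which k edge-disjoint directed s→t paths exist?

Assign every edge capacity 1; by Menger, the answer equals the max flow.
Path s→d→t (+1); total 1.
Path s→f→t (+1); total 2.
Path s→g→t (+1); total 3.
Path s→j→t (+1); total 4.
Path s→c→g→b→h→t (+1); total 5.
No residual s→t path; max flow = 5.
Certifying cut of size 5: {f→t, s→c, s→d, s→g, s→j}.

5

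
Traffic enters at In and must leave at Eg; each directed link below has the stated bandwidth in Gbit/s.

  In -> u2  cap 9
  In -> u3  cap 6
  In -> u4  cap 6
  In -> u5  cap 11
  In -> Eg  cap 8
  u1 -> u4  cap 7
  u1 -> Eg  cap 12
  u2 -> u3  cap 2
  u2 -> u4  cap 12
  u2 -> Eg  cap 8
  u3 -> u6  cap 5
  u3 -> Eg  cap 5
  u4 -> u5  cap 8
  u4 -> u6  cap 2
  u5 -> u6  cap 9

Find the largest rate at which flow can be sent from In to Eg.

21

Augment In→Eg: bottleneck 8, flow now 8.
Augment In→u2→Eg: bottleneck 8, flow now 16.
Augment In→u3→Eg: bottleneck 5, flow now 21.
No augmenting path remains; maximum flow = 21.
In the residual graph, reachable from In: {In, u2, u3, u4, u5, u6}.
Min-cut edges: In→Eg (8), u2→Eg (8), u3→Eg (5); capacity 8 + 8 + 5 = 21.
This cut is saturated, so no flow can exceed 21.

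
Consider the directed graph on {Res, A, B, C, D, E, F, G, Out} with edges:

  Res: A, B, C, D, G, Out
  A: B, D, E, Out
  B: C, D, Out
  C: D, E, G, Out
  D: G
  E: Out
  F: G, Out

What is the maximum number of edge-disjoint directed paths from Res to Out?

Assign every edge capacity 1; by Menger, the answer equals the max flow.
Path Res→Out (+1); total 1.
Path Res→A→Out (+1); total 2.
Path Res→B→Out (+1); total 3.
Path Res→C→Out (+1); total 4.
No residual Res→Out path; max flow = 4.
Certifying cut of size 4: {Res→A, Res→B, Res→C, Res→Out}.

4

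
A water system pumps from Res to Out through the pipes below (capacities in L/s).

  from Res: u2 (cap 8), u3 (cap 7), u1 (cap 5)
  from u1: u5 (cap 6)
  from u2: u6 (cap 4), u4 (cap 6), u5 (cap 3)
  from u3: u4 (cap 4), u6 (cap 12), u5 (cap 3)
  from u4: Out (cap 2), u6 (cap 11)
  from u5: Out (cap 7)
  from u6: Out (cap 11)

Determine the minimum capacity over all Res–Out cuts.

Augment Res→u1→u5→Out: bottleneck 5, flow now 5.
Augment Res→u2→u4→Out: bottleneck 2, flow now 7.
Augment Res→u2→u5→Out: bottleneck 2, flow now 9.
Augment Res→u2→u6→Out: bottleneck 4, flow now 13.
Augment Res→u3→u6→Out: bottleneck 7, flow now 20.
No augmenting path remains; maximum flow = 20.
By max-flow min-cut, the minimum cut capacity equals the max flow.
In the residual graph, reachable from Res: {Res}.
Min-cut edges: Res→u1 (5), Res→u2 (8), Res→u3 (7); capacity 5 + 8 + 7 = 20.

20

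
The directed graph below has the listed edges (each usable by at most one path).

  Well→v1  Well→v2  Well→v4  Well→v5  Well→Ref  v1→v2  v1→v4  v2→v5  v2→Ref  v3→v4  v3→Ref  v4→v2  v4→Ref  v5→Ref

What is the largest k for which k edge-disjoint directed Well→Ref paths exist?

Assign every edge capacity 1; by Menger, the answer equals the max flow.
Path Well→Ref (+1); total 1.
Path Well→v2→Ref (+1); total 2.
Path Well→v4→Ref (+1); total 3.
Path Well→v5→Ref (+1); total 4.
No residual Well→Ref path; max flow = 4.
Certifying cut of size 4: {Well→Ref, v2→Ref, v4→Ref, v5→Ref}.

4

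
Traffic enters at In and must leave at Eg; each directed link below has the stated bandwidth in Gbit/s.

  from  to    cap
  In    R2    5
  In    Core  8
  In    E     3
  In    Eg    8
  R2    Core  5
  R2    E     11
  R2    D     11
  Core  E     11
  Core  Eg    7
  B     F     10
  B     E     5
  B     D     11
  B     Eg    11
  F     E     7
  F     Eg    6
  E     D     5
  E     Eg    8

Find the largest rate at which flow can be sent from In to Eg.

Augment In→Eg: bottleneck 8, flow now 8.
Augment In→Core→Eg: bottleneck 7, flow now 15.
Augment In→E→Eg: bottleneck 3, flow now 18.
Augment In→R2→E→Eg: bottleneck 5, flow now 23.
No augmenting path remains; maximum flow = 23.
In the residual graph, reachable from In: {In, R2, Core, E, D}.
Min-cut edges: In→Eg (8), Core→Eg (7), E→Eg (8); capacity 8 + 7 + 8 = 23.
This cut is saturated, so no flow can exceed 23.

23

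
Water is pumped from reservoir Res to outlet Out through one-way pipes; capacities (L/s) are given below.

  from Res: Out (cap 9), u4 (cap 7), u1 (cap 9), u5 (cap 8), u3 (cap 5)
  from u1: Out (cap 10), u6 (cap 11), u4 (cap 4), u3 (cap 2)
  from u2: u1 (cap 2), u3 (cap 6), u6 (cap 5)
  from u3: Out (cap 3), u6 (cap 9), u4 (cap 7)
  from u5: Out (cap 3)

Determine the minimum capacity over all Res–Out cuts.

Augment Res→Out: bottleneck 9, flow now 9.
Augment Res→u1→Out: bottleneck 9, flow now 18.
Augment Res→u3→Out: bottleneck 3, flow now 21.
Augment Res→u5→Out: bottleneck 3, flow now 24.
No augmenting path remains; maximum flow = 24.
By max-flow min-cut, the minimum cut capacity equals the max flow.
In the residual graph, reachable from Res: {Res, u3, u4, u5, u6}.
Min-cut edges: Res→u1 (9), Res→Out (9), u3→Out (3), u5→Out (3); capacity 9 + 9 + 3 + 3 = 24.

24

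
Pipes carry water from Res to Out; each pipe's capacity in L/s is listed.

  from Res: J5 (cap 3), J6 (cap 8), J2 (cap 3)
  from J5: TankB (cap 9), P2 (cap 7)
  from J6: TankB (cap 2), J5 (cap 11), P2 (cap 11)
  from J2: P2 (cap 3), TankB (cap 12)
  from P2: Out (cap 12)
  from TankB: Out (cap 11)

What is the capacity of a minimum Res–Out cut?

14

Augment Res→J5→P2→Out: bottleneck 3, flow now 3.
Augment Res→J6→P2→Out: bottleneck 8, flow now 11.
Augment Res→J2→P2→Out: bottleneck 1, flow now 12.
Augment Res→J2→TankB→Out: bottleneck 2, flow now 14.
No augmenting path remains; maximum flow = 14.
By max-flow min-cut, the minimum cut capacity equals the max flow.
In the residual graph, reachable from Res: {Res}.
Min-cut edges: Res→J5 (3), Res→J6 (8), Res→J2 (3); capacity 3 + 8 + 3 = 14.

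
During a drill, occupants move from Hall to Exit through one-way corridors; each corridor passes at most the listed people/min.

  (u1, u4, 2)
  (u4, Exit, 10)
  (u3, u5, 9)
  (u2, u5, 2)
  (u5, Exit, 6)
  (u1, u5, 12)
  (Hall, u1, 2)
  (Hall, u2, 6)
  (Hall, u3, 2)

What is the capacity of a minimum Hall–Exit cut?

Augment Hall→u1→u4→Exit: bottleneck 2, flow now 2.
Augment Hall→u2→u5→Exit: bottleneck 2, flow now 4.
Augment Hall→u3→u5→Exit: bottleneck 2, flow now 6.
No augmenting path remains; maximum flow = 6.
By max-flow min-cut, the minimum cut capacity equals the max flow.
In the residual graph, reachable from Hall: {Hall, u2}.
Min-cut edges: Hall→u1 (2), Hall→u3 (2), u2→u5 (2); capacity 2 + 2 + 2 = 6.

6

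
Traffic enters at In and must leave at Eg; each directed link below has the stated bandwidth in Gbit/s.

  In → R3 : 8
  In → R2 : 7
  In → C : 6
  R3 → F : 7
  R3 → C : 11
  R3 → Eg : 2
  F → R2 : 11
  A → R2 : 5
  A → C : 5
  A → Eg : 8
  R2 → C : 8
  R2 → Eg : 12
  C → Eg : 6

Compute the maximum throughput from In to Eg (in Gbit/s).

20

Augment In→R3→Eg: bottleneck 2, flow now 2.
Augment In→R2→Eg: bottleneck 7, flow now 9.
Augment In→C→Eg: bottleneck 6, flow now 15.
Augment In→R3→F→R2→Eg: bottleneck 5, flow now 20.
No augmenting path remains; maximum flow = 20.
In the residual graph, reachable from In: {In, R3, F, R2, C}.
Min-cut edges: R3→Eg (2), R2→Eg (12), C→Eg (6); capacity 2 + 12 + 6 = 20.
This cut is saturated, so no flow can exceed 20.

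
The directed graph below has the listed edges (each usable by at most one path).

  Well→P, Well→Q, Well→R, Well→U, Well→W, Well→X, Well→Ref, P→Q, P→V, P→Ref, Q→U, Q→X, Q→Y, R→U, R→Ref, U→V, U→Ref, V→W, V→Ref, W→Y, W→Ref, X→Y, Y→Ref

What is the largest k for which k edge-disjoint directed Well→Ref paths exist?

Assign every edge capacity 1; by Menger, the answer equals the max flow.
Augment Well→Ref (+1); total 1.
Augment Well→P→Ref (+1); total 2.
Augment Well→R→Ref (+1); total 3.
Augment Well→U→Ref (+1); total 4.
Augment Well→W→Ref (+1); total 5.
Augment Well→Q→Y→Ref (+1); total 6.
Augment Well→X→Y→Q→U→V→Ref (+1); total 7. (traverses Q→Y backwards in the residual graph, cancelling flow on it)
After the cancellation the 7 edge-disjoint paths are: Well→P→Ref; Well→Q→U→V→Ref; Well→R→Ref; Well→U→Ref; Well→W→Ref; Well→X→Y→Ref; Well→Ref.
No residual Well→Ref path; max flow = 7.
Certifying cut of size 7: {Well→P, Well→Q, Well→R, Well→Ref, Well→U, Well→W, Well→X}.

7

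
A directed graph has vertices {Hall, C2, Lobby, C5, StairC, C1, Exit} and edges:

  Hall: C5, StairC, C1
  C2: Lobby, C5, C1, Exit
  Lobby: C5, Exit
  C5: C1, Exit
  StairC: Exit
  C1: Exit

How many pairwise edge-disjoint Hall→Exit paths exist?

Assign every edge capacity 1; by Menger, the answer equals the max flow.
Path Hall→C5→Exit (+1); total 1.
Path Hall→StairC→Exit (+1); total 2.
Path Hall→C1→Exit (+1); total 3.
No residual Hall→Exit path; max flow = 3.
Certifying cut of size 3: {Hall→C1, Hall→C5, Hall→StairC}.

3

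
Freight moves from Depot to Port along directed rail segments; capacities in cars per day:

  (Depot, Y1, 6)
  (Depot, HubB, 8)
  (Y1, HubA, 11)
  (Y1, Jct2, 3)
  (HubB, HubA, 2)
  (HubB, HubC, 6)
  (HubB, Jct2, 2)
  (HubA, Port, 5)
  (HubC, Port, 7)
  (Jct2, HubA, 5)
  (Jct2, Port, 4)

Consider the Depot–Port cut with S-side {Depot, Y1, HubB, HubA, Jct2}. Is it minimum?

No — its capacity is 15, but the minimum cut has capacity 14.

Given cut capacity: 6 + 5 + 4 = 15.
Augment Depot→Y1→HubA→Port: bottleneck 5, flow now 5.
Augment Depot→Y1→Jct2→Port: bottleneck 1, flow now 6.
Augment Depot→HubB→HubC→Port: bottleneck 6, flow now 12.
Augment Depot→HubB→Jct2→Port: bottleneck 2, flow now 14.
No augmenting path remains; maximum flow = 14.
In the residual graph, reachable from Depot: {Depot}.
Min-cut edges: Depot→Y1 (6), Depot→HubB (8); capacity 6 + 8 = 14.
Cut capacity 15 exceeds the max flow 14, so it is not minimum.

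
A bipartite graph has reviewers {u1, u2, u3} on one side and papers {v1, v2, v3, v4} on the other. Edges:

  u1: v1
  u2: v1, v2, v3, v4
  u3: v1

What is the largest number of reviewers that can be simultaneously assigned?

2

Unit-capacity flow: source→left, listed edges, right→sink; max matching = max flow.
Augmenting path u1→v1 (+1); matched 1.
Augmenting path u2→v2 (+1); matched 2.
No augmenting path remains; maximum matching = 2.
König certificate: {u2, v1} is a vertex cover of size 2 (every listed pair touches it), so no matching can be larger.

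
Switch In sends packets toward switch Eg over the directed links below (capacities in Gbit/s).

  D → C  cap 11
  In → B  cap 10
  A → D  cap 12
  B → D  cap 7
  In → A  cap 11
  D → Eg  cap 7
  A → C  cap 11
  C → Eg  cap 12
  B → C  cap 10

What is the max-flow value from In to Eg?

19

Augment In→A→C→Eg: bottleneck 11, flow now 11.
Augment In→B→C→Eg: bottleneck 1, flow now 12.
Augment In→B→D→Eg: bottleneck 7, flow now 19.
No augmenting path remains; maximum flow = 19.
In the residual graph, reachable from In: {In, A, B, C, D}.
Min-cut edges: C→Eg (12), D→Eg (7); capacity 12 + 7 = 19.
This cut is saturated, so no flow can exceed 19.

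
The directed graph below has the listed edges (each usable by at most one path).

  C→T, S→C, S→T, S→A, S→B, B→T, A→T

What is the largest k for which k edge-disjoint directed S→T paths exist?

Assign every edge capacity 1; by Menger, the answer equals the max flow.
Path S→T (+1); total 1.
Path S→A→T (+1); total 2.
Path S→B→T (+1); total 3.
Path S→C→T (+1); total 4.
No residual S→T path; max flow = 4.
Certifying cut of size 4: {S→A, S→B, S→C, S→T}.

4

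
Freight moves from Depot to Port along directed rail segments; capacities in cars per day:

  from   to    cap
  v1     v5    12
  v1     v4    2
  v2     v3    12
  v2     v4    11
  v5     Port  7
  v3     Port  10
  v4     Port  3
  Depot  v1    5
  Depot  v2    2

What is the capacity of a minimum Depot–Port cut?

Augment Depot→v1→v4→Port: bottleneck 2, flow now 2.
Augment Depot→v1→v5→Port: bottleneck 3, flow now 5.
Augment Depot→v2→v3→Port: bottleneck 2, flow now 7.
No augmenting path remains; maximum flow = 7.
By max-flow min-cut, the minimum cut capacity equals the max flow.
In the residual graph, reachable from Depot: {Depot}.
Min-cut edges: Depot→v1 (5), Depot→v2 (2); capacity 5 + 2 = 7.

7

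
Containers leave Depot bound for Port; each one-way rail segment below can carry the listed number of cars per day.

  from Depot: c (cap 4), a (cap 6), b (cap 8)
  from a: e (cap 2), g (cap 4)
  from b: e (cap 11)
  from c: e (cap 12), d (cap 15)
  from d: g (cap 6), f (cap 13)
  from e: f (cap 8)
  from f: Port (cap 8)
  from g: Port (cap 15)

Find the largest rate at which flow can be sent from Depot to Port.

Augment Depot→a→g→Port: bottleneck 4, flow now 4.
Augment Depot→a→e→f→Port: bottleneck 2, flow now 6.
Augment Depot→b→e→f→Port: bottleneck 6, flow now 12.
Augment Depot→c→d→g→Port: bottleneck 4, flow now 16.
No augmenting path remains; maximum flow = 16.
In the residual graph, reachable from Depot: {Depot, a, b, e}.
Min-cut edges: Depot→c (4), a→g (4), e→f (8); capacity 4 + 4 + 8 = 16.
This cut is saturated, so no flow can exceed 16.

16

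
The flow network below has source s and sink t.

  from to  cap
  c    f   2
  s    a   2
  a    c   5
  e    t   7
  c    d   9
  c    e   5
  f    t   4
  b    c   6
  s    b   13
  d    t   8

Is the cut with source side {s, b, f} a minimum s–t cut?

No — its capacity is 12, but the minimum cut has capacity 8.

Given cut capacity: 2 + 6 + 4 = 12.
Augment s→a→c→d→t: bottleneck 2, flow now 2.
Augment s→b→c→d→t: bottleneck 6, flow now 8.
No augmenting path remains; maximum flow = 8.
In the residual graph, reachable from s: {s, b}.
Min-cut edges: s→a (2), b→c (6); capacity 2 + 6 = 8.
Cut capacity 12 exceeds the max flow 8, so it is not minimum.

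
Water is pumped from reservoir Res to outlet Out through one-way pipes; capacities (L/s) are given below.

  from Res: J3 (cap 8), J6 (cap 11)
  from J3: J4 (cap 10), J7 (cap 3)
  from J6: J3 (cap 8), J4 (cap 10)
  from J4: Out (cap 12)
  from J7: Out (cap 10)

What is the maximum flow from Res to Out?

Augment Res→J3→J4→Out: bottleneck 8, flow now 8.
Augment Res→J6→J4→Out: bottleneck 4, flow now 12.
Augment Res→J6→J3→J7→Out: bottleneck 3, flow now 15.
No augmenting path remains; maximum flow = 15.
In the residual graph, reachable from Res: {Res, J3, J6, J4}.
Min-cut edges: J3→J7 (3), J4→Out (12); capacity 3 + 12 = 15.
This cut is saturated, so no flow can exceed 15.

15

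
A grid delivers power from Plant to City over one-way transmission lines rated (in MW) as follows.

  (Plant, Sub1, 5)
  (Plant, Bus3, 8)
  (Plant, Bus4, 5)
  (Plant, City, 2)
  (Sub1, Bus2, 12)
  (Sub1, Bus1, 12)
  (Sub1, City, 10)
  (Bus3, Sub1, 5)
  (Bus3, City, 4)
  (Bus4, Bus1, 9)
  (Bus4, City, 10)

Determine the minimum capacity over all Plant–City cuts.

20

Augment Plant→City: bottleneck 2, flow now 2.
Augment Plant→Sub1→City: bottleneck 5, flow now 7.
Augment Plant→Bus3→City: bottleneck 4, flow now 11.
Augment Plant→Bus4→City: bottleneck 5, flow now 16.
Augment Plant→Bus3→Sub1→City: bottleneck 4, flow now 20.
No augmenting path remains; maximum flow = 20.
By max-flow min-cut, the minimum cut capacity equals the max flow.
In the residual graph, reachable from Plant: {Plant}.
Min-cut edges: Plant→Sub1 (5), Plant→Bus3 (8), Plant→Bus4 (5), Plant→City (2); capacity 5 + 8 + 5 + 2 = 20.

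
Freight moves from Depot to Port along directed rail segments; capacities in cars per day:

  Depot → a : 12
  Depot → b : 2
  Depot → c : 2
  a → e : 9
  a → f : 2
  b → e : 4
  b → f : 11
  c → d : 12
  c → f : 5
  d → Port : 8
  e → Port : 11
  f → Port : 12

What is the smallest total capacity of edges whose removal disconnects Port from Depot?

Augment Depot→a→e→Port: bottleneck 9, flow now 9.
Augment Depot→a→f→Port: bottleneck 2, flow now 11.
Augment Depot→b→e→Port: bottleneck 2, flow now 13.
Augment Depot→c→d→Port: bottleneck 2, flow now 15.
No augmenting path remains; maximum flow = 15.
By max-flow min-cut, the minimum cut capacity equals the max flow.
In the residual graph, reachable from Depot: {Depot, a}.
Min-cut edges: Depot→b (2), Depot→c (2), a→e (9), a→f (2); capacity 2 + 2 + 9 + 2 = 15.

15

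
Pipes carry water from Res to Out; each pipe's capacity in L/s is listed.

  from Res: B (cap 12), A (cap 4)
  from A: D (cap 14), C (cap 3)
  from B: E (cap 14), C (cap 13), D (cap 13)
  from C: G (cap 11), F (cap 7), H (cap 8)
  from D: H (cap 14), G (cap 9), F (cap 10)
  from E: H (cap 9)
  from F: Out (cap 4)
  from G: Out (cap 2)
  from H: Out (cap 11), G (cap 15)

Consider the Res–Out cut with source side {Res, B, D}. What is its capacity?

Edges leaving {Res, B, D}: Res→A (4), B→C (13), B→E (14), D→F (10), D→G (9), D→H (14).
Cut capacity = 4 + 13 + 14 + 10 + 9 + 14 = 64.

64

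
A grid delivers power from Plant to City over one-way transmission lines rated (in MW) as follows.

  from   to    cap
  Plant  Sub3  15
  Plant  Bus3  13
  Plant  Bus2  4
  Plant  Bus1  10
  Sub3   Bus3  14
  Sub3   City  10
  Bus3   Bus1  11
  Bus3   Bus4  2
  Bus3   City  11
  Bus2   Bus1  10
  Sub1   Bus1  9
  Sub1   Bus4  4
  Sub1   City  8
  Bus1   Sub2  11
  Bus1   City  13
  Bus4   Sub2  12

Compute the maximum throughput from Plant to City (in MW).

Augment Plant→Sub3→City: bottleneck 10, flow now 10.
Augment Plant→Bus3→City: bottleneck 11, flow now 21.
Augment Plant→Bus1→City: bottleneck 10, flow now 31.
Augment Plant→Bus3→Bus1→City: bottleneck 2, flow now 33.
Augment Plant→Bus2→Bus1→City: bottleneck 1, flow now 34.
No augmenting path remains; maximum flow = 34.
In the residual graph, reachable from Plant: {Plant, Sub3, Bus3, Bus2, Bus1, Bus4, Sub2}.
Min-cut edges: Sub3→City (10), Bus3→City (11), Bus1→City (13); capacity 10 + 11 + 13 = 34.
This cut is saturated, so no flow can exceed 34.

34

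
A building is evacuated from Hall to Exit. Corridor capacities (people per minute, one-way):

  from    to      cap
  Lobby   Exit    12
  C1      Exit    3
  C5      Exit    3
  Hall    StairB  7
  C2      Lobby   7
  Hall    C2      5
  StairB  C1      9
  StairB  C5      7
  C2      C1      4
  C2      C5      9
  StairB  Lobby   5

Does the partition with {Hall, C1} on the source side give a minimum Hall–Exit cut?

Given cut capacity: 7 + 5 + 3 = 15.
Augment Hall→StairB→Lobby→Exit: bottleneck 5, flow now 5.
Augment Hall→StairB→C1→Exit: bottleneck 2, flow now 7.
Augment Hall→C2→Lobby→Exit: bottleneck 5, flow now 12.
No augmenting path remains; maximum flow = 12.
In the residual graph, reachable from Hall: {Hall}.
Min-cut edges: Hall→StairB (7), Hall→C2 (5); capacity 7 + 5 = 12.
Cut capacity 15 exceeds the max flow 12, so it is not minimum.

No — its capacity is 15, but the minimum cut has capacity 12.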